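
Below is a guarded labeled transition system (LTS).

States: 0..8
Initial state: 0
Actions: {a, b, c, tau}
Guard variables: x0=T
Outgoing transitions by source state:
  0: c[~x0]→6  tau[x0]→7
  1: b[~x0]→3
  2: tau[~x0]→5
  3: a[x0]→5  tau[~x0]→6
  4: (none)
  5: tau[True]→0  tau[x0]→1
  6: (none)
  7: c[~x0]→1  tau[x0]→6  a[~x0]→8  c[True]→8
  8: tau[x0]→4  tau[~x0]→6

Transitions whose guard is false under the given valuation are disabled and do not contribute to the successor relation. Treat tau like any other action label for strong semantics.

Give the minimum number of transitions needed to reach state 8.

Answer: 2

Trace:
Layered search for 8:
  Layer 0: {0}
  Layer 1: {7}
  Layer 2: {6,8}
8 enters at depth 2; path tau·c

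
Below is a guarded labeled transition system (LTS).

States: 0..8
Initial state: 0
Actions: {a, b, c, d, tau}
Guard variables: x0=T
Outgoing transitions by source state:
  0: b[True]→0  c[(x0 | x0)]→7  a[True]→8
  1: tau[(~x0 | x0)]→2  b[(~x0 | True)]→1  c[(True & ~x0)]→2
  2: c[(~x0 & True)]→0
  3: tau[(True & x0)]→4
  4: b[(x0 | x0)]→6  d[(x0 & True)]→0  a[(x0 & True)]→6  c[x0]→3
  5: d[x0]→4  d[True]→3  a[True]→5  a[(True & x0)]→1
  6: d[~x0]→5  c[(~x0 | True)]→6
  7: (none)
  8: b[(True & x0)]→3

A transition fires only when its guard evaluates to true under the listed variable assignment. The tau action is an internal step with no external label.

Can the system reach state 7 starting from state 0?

Guard filter leaves 16 enabled edge(s).
Layer 0: {0}
Layer 1: {7,8}  now seen {0,7,8}
Layer 2: {3}  now seen {0,3,7,8}
Layer 3: {4}  now seen {0,3,4,7,8}
Layer 4: {6}  now seen {0,3,4,6,7,8}
Reach set: {0,3,4,6,7,8}
witness 7: c

Answer: REACHABLE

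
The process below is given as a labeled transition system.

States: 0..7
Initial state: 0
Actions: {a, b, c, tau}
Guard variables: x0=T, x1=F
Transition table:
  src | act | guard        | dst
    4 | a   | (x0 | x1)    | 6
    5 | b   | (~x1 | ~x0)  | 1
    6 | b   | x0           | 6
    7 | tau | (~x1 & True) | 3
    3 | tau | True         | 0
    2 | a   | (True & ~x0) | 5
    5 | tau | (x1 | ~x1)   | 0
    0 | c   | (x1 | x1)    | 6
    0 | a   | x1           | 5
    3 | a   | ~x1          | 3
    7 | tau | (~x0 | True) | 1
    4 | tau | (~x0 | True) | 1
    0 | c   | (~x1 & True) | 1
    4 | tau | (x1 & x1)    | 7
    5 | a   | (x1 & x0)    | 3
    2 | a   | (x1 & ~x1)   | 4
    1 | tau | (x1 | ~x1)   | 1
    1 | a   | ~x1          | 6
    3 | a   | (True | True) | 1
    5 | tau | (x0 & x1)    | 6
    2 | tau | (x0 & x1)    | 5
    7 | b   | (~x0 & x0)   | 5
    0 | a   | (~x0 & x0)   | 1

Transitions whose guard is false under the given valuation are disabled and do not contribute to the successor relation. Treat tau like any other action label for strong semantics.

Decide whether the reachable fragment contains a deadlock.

Answer: DEADLOCK-FREE

Trace:
R = {0,1,6}
  0: c→1  [1 exit(s)]
  1: a→6  tau→1  [2 exit(s)]
  6: b→6  [1 exit(s)]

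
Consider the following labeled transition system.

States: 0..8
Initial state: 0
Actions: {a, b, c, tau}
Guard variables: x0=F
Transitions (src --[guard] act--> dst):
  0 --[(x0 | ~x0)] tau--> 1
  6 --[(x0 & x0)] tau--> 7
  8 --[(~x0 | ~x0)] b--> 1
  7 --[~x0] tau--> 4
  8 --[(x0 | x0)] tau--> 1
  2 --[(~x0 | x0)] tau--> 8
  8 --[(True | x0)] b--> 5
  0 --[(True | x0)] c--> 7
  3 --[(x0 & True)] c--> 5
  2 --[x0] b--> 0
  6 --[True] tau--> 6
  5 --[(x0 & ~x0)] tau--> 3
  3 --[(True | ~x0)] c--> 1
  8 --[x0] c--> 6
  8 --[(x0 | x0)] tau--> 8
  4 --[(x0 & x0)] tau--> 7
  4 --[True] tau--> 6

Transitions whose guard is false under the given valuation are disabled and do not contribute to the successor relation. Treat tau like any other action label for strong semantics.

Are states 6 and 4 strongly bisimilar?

Bisimulation quotient by refinement:
  π0 = {{0,1,2,3,4,5,6,7,8}}
  π1 = {{0},{1,5},{2,4,6,7},{3},{8}}
  π2 = {{0},{1,5},{2},{3},{4,6,7},{8}}
stable after 3 split(s): 6 block(s)
[6]={4,6,7}  [4]={4,6,7}

Answer: BISIMILAR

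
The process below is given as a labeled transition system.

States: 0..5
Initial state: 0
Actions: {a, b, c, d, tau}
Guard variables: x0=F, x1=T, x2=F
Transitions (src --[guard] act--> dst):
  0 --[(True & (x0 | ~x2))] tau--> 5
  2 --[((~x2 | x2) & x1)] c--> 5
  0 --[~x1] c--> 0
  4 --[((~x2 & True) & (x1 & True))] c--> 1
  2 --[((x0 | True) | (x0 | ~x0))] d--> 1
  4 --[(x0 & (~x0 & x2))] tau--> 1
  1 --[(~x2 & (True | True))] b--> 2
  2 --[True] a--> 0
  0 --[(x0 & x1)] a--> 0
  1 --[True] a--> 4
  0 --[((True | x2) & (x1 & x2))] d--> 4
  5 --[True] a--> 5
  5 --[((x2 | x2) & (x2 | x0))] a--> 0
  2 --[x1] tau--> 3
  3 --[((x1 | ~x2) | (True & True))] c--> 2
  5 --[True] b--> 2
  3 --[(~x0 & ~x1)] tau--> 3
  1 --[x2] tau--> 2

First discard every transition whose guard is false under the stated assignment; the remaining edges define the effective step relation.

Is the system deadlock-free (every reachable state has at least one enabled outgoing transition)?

Reach set: {0,1,2,3,4,5}
  0: tau→5  [1 exit(s)]
  1: a→4  b→2  [2 exit(s)]
  2: a→0  c→5  d→1  tau→3  [4 exit(s)]
  3: c→2  [1 exit(s)]
  4: c→1  [1 exit(s)]
  5: a→5  b→2  [2 exit(s)]

Answer: DEADLOCK-FREE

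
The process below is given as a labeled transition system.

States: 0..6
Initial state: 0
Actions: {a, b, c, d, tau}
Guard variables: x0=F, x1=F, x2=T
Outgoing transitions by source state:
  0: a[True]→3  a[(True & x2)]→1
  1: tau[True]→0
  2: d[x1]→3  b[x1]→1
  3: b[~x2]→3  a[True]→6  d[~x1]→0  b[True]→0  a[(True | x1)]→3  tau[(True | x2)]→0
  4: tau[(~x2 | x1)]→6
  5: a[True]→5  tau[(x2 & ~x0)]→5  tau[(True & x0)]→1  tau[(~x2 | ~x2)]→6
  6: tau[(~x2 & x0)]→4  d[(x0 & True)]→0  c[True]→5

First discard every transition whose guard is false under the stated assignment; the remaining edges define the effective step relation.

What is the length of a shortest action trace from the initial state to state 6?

Answer: 2

Analysis:
Layered search for 6:
  Layer 0: {0}
  Layer 1: {1,3}
  Layer 2: {6}
depth(6)=2, e.g. a·a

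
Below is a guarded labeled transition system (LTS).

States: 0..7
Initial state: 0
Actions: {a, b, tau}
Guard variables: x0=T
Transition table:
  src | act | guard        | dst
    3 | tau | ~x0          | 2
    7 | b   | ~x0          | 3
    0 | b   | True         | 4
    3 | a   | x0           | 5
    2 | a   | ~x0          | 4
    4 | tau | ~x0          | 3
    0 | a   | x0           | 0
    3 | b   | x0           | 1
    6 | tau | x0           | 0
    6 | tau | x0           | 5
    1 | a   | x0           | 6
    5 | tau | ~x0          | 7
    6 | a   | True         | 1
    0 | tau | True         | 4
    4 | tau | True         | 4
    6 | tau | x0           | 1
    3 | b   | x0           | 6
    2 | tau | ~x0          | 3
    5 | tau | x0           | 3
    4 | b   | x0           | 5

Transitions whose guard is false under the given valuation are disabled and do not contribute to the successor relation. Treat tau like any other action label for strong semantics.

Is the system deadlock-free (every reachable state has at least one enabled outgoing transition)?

Answer: DEADLOCK-FREE

Analysis:
R = {0,1,3,4,5,6}
  0: a→0  b→4  tau→4  [3 out]
  1: a→6  [1 out]
  3: a→5  b→1  b→6  [3 out]
  4: b→5  tau→4  [2 out]
  5: tau→3  [1 out]
  6: a→1  tau→0  tau→1  tau→5  [4 out]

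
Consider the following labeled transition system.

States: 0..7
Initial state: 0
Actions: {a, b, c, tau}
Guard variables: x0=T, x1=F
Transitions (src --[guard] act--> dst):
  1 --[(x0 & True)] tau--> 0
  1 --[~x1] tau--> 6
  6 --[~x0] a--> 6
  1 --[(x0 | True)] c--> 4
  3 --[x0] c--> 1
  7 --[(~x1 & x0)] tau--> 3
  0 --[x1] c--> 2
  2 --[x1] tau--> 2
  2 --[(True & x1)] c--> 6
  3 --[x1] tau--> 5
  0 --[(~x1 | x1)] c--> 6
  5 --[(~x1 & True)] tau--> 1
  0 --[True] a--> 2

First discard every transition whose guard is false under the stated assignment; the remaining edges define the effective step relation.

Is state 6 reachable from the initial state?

Guard filter leaves 8 enabled edge(s).
L0 = {0}
L1 = {2,6}  cumulative {0,2,6}
R = {0,2,6}
trace reaching 6: c

Answer: REACHABLE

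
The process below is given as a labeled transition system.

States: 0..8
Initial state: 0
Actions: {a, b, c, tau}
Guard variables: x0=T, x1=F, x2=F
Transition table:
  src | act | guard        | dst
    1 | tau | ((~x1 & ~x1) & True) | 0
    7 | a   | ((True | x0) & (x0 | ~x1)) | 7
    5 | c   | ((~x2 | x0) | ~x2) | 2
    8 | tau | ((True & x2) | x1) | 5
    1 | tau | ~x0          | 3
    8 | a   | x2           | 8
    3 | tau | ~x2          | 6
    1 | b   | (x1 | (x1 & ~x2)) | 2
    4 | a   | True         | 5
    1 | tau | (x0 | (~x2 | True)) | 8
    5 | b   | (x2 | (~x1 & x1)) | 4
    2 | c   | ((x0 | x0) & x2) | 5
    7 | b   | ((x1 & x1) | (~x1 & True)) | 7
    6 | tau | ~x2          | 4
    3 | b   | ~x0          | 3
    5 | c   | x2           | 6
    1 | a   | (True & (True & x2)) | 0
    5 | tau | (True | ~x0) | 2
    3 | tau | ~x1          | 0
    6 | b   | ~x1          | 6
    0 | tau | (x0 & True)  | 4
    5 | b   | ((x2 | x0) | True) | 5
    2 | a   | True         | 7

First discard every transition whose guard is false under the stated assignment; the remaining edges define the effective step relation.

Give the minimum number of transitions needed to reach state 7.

Answer: 4

Analysis:
BFS to 7:
  Layer 0: {0}
  Layer 1: {4}
  Layer 2: {5}
  Layer 3: {2}
  Layer 4: {7}
depth(7)=4, e.g. tau·a·c·a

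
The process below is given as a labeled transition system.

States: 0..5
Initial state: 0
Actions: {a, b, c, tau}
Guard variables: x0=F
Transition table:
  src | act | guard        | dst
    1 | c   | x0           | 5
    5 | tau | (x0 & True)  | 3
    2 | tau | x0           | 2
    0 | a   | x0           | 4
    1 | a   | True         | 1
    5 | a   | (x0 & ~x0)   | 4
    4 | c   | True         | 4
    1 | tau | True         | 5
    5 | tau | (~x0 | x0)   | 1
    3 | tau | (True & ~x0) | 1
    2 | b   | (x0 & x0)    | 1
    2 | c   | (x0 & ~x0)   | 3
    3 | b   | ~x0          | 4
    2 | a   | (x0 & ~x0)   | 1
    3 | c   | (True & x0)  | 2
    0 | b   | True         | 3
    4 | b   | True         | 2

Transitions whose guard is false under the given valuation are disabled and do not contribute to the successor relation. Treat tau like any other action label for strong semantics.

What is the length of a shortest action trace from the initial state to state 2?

Layered search for 2:
  L0 = {0}
  L1 = {3}
  L2 = {1,4}
  L3 = {2,5}
first hit 2 at d=3 via b·b·b

Answer: 3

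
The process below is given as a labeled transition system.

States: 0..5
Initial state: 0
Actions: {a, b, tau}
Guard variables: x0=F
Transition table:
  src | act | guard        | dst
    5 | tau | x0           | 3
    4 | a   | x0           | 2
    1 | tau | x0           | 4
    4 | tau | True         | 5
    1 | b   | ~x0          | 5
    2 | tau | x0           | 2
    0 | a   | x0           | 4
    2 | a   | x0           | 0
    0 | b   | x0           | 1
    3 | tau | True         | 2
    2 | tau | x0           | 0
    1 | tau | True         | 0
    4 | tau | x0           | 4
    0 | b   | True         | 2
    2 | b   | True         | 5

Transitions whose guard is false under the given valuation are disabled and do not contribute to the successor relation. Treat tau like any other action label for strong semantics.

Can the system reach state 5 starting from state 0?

After dropping false guards: 6 live edges.
L0 = {0}
L1 = {2}  cumulative {0,2}
L2 = {5}  cumulative {0,2,5}
Reach set: {0,2,5}
witness 5: b·b

Answer: REACHABLE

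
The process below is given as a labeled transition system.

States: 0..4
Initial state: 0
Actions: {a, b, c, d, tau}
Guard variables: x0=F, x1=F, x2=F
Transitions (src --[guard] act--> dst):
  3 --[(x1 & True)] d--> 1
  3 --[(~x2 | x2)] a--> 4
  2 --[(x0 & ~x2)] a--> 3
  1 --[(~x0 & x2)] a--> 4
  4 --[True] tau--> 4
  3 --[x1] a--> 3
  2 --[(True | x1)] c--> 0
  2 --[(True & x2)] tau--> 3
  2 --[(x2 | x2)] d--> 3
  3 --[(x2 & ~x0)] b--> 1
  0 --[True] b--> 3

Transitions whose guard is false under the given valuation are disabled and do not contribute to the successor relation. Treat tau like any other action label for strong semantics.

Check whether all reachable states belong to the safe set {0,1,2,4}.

Allowed set {0,1,2,4}
R = {0,3,4}
  0: ✓
  3: VIOLATES
  4: ✓
counterexample path to 3: b

Answer: INVARIANT VIOLATED at state 3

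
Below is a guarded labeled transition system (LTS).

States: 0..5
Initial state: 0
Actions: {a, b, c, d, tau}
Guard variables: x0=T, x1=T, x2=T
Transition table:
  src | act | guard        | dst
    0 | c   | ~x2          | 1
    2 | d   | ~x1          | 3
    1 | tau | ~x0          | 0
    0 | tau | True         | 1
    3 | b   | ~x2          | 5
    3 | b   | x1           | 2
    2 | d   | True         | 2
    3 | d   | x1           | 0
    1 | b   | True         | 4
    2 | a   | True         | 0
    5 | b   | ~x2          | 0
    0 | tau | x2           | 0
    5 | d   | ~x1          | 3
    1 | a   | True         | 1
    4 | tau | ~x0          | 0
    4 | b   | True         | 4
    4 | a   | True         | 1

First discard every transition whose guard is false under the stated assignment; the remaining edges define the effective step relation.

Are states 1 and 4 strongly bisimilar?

Answer: BISIMILAR

Working:
Refine partition for ~:
  π0 = {{0,1,2,3,4,5}}
  π1 = {{0},{1,4},{2},{3},{5}}
stable after 2 split(s): 5 block(s)
[1]={1,4}  [4]={1,4}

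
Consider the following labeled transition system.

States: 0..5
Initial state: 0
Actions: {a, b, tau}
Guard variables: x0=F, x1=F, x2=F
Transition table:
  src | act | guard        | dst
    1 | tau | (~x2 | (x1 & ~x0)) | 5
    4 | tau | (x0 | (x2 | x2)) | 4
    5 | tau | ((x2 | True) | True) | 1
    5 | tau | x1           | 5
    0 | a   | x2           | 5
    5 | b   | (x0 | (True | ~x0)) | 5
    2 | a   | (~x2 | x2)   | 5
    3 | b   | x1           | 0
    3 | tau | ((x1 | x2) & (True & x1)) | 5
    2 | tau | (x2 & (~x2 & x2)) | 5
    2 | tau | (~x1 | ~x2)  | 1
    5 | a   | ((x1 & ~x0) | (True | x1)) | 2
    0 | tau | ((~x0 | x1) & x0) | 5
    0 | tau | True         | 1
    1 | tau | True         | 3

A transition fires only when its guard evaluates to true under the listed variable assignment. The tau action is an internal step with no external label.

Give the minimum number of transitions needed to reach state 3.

BFS to 3:
  L0 = {0}
  L1 = {1}
  L2 = {3,5}
first hit 3 at d=2 via tau·tau

Answer: 2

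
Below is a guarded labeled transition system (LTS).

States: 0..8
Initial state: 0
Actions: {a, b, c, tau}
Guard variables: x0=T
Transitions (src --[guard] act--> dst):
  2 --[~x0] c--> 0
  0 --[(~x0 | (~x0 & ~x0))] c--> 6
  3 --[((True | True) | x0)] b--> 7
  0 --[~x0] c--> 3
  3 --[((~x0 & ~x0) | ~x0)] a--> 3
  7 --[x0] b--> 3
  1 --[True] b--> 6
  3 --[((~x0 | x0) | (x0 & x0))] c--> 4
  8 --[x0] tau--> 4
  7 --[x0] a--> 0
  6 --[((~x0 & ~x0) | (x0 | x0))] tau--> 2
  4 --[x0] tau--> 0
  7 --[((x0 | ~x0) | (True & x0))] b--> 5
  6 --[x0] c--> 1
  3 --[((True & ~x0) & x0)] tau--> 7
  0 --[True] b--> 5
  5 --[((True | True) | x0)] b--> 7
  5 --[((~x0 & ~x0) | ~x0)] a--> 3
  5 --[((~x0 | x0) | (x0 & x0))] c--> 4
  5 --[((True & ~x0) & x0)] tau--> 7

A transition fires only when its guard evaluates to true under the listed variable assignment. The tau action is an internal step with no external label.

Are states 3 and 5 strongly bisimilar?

Compute ~ classes (split until stable):
  π0 = {{0,1,2,3,4,5,6,7,8}}
  π1 = {{0,1},{2},{3,5},{4,8},{6},{7}}
  π2 = {{0},{1},{2},{3,5},{4},{6},{7},{8}}
8 equivalence class(es) (converged in 3)
3∈{3,5}, 5∈{3,5}

Answer: BISIMILAR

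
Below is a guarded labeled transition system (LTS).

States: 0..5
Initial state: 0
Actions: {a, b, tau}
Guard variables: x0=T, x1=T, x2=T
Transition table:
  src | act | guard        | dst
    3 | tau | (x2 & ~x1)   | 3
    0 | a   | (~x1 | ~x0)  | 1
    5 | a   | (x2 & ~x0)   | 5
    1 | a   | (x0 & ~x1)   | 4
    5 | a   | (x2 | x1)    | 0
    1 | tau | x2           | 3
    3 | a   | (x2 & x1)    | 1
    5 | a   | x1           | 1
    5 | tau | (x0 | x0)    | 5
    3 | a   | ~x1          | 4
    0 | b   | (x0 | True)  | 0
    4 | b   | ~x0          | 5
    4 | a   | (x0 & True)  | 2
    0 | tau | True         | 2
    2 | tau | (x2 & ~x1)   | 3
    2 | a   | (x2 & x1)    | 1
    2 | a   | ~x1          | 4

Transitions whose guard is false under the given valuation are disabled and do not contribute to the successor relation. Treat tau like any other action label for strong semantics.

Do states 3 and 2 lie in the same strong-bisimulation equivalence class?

Answer: BISIMILAR

Analysis:
Compute ~ classes (split until stable):
  P[0] = {{0,1,2,3,4,5}}
  P[1] = {{0},{1},{2,3,4},{5}}
  P[2] = {{0},{1},{2,3},{4},{5}}
5 equivalence class(es) (converged in 3)
class of 3: {2,3}; class of 2: {2,3}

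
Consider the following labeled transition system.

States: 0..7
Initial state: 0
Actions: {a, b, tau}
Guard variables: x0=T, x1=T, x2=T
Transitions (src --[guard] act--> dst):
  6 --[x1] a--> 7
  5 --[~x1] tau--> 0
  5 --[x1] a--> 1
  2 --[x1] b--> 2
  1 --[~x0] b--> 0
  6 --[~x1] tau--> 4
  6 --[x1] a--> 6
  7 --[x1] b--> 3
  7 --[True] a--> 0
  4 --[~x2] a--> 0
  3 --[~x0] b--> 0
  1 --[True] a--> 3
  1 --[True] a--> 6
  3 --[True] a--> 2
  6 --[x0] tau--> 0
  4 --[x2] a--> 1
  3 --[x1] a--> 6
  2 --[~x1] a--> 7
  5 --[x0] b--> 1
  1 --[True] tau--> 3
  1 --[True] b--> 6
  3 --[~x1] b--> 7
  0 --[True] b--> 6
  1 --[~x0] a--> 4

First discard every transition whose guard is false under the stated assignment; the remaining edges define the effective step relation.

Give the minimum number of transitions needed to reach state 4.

Answer: UNREACHABLE

Analysis:
BFS to 4:
  L0 = {0}
  L1 = {6}
  L2 = {7}
  L3 = {3}
  L4 = {2}
4 never appears.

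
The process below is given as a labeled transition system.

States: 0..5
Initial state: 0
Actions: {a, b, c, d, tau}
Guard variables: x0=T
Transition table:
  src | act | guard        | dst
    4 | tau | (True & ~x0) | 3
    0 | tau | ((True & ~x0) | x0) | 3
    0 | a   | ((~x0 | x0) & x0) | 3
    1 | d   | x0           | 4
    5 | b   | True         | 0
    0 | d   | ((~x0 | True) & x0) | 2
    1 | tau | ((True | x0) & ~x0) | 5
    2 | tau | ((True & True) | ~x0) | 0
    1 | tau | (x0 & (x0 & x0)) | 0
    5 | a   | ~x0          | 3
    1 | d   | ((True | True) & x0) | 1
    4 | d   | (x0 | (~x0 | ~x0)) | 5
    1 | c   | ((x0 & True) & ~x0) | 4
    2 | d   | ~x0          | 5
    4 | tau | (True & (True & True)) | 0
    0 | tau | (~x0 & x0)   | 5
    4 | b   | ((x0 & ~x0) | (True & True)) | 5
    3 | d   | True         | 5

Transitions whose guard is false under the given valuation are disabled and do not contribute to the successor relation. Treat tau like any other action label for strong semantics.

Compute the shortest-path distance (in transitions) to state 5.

Layered search for 5:
  Layer 0: {0}
  Layer 1: {2,3}
  Layer 2: {5}
depth(5)=2, e.g. a·d

Answer: 2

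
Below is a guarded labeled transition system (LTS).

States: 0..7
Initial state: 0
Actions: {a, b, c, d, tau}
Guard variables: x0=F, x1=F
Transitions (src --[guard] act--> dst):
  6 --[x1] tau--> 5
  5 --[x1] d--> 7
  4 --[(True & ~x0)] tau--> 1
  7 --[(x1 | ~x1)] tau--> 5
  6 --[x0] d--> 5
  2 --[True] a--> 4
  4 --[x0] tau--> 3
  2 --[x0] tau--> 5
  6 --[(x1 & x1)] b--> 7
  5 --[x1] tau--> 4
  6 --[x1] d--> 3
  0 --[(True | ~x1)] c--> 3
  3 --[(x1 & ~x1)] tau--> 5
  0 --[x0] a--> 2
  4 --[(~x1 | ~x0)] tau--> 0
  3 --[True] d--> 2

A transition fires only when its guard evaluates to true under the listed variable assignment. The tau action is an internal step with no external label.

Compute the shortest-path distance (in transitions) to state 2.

Breadth-first toward 2:
  depth 0: {0}
  depth 1: {3}
  depth 2: {2}
2 enters at depth 2; path c·d

Answer: 2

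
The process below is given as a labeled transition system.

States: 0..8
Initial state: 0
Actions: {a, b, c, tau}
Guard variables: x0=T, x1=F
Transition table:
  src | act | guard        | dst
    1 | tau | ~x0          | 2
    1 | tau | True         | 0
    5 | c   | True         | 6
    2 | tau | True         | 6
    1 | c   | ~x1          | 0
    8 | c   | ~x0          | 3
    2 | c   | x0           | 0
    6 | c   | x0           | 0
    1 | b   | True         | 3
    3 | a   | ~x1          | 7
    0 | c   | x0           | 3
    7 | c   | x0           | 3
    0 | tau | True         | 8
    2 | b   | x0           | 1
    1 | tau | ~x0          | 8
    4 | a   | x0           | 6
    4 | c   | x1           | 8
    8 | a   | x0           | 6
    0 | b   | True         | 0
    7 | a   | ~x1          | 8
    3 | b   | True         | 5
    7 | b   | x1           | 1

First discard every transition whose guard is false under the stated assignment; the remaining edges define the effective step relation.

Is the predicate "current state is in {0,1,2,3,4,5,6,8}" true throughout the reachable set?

Safe = {0,1,2,3,4,5,6,8}
Reach set: {0,3,5,6,7,8}
  0: ✓
  3: ✓
  5: ✓
  6: ✓
  7: ✗ unsafe
  8: ✓
reach 7 via c·a — violates

Answer: INVARIANT VIOLATED at state 7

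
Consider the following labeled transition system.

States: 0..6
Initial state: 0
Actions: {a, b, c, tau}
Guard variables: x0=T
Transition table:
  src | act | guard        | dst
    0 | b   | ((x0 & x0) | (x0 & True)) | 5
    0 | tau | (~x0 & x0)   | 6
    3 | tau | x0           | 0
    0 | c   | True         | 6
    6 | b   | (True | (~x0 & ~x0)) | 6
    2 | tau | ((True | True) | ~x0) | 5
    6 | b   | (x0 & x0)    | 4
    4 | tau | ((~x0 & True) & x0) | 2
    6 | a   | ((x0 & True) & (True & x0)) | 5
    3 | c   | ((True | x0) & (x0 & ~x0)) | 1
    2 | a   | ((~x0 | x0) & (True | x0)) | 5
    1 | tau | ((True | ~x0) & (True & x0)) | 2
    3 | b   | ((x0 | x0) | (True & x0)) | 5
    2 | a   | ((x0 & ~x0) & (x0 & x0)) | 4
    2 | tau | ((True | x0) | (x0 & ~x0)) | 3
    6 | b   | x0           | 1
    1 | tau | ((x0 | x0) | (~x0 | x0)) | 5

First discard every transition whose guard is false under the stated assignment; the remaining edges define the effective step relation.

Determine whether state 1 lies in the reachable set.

13 transition(s) survive guard evaluation.
depth 0: {0}
depth 1: {5,6}  now seen {0,5,6}
depth 2: {1,4}  now seen {0,1,4,5,6}
depth 3: {2}  now seen {0,1,2,4,5,6}
depth 4: {3}  now seen {0,1,2,3,4,5,6}
Reach set: {0,1,2,3,4,5,6}
witness 1: c·b

Answer: REACHABLE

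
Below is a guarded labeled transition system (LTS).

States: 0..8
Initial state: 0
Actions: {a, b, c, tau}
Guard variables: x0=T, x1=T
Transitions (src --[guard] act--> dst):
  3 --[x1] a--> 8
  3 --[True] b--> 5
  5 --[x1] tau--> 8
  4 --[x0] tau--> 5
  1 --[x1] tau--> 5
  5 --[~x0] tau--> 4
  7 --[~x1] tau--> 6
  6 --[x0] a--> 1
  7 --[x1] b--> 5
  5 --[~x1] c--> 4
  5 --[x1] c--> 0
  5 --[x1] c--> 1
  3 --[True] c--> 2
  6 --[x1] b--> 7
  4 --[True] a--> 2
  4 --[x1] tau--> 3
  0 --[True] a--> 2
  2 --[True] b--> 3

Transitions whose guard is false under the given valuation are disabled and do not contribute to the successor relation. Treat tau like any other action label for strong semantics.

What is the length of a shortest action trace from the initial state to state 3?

Answer: 2

Analysis:
Breadth-first toward 3:
  depth 0: {0}
  depth 1: {2}
  depth 2: {3}
depth(3)=2, e.g. a·b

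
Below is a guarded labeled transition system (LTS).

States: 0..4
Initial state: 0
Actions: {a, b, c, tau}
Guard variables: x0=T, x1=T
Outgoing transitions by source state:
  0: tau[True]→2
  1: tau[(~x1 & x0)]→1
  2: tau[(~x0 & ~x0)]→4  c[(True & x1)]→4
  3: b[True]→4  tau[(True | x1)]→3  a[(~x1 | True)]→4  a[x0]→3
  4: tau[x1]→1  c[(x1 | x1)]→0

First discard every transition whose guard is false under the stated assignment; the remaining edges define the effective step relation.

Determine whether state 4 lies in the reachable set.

Guard filter leaves 8 enabled edge(s).
depth 0: {0}
depth 1: {2}  cumulative {0,2}
depth 2: {4}  cumulative {0,2,4}
depth 3: {1}  cumulative {0,1,2,4}
Reach set: {0,1,2,4}
Path to 4: tau·c

Answer: REACHABLE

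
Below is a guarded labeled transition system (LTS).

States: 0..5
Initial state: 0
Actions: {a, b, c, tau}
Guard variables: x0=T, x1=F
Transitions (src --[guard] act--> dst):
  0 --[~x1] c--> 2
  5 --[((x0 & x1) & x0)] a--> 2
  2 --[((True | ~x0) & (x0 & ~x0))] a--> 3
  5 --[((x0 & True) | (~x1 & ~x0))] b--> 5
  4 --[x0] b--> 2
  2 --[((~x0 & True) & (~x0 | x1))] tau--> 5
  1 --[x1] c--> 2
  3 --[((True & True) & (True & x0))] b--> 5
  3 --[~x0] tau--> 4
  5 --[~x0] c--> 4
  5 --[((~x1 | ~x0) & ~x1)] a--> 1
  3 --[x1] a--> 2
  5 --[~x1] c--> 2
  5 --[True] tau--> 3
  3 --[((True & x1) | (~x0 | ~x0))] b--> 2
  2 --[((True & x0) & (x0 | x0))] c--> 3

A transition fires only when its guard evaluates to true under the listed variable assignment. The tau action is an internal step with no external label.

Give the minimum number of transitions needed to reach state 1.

Breadth-first toward 1:
  Layer 0: {0}
  Layer 1: {2}
  Layer 2: {3}
  Layer 3: {5}
  Layer 4: {1}
depth(1)=4, e.g. c·c·b·a

Answer: 4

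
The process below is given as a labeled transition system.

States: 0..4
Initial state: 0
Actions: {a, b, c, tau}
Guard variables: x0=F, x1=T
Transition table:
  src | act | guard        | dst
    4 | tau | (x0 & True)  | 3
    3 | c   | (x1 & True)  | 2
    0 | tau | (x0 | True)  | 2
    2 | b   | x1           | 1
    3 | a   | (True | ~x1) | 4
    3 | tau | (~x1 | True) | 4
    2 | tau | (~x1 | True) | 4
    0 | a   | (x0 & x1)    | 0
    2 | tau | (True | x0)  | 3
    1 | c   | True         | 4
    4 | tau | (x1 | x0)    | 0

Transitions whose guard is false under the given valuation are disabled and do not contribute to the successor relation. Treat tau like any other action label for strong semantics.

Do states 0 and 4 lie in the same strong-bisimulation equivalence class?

Compute ~ classes (split until stable):
  round 0: {{0,1,2,3,4}}
  round 1: {{0,4},{1},{2},{3}}
  round 2: {{0},{1},{2},{3},{4}}
Fixed point at round 3; 5 class(es).
0∈{0}, 4∈{4}

Answer: NOT BISIMILAR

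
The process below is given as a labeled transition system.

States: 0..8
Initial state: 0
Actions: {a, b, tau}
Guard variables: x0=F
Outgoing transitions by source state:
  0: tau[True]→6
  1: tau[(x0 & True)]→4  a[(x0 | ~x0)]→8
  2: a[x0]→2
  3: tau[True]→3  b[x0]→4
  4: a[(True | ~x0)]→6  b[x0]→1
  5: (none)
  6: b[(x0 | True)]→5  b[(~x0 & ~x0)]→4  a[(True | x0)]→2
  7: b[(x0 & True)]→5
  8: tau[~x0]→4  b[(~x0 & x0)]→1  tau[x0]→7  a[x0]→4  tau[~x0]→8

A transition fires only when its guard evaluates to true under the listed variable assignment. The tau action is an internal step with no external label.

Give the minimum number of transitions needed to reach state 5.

Answer: 2

Working:
Breadth-first toward 5:
  L0 = {0}
  L1 = {6}
  L2 = {2,4,5}
5 enters at depth 2; path tau·b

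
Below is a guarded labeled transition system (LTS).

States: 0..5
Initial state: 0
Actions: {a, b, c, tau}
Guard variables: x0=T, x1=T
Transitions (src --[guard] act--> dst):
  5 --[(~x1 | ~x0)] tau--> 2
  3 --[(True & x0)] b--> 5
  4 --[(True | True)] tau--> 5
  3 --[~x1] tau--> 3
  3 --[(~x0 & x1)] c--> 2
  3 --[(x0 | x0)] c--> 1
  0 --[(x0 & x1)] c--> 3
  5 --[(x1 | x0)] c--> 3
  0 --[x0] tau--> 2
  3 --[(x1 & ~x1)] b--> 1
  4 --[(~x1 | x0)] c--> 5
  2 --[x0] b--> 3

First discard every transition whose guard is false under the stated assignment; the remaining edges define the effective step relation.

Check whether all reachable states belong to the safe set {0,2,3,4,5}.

Answer: INVARIANT VIOLATED at state 1

Analysis:
Inv-set: {0,2,3,4,5}
Reach set: {0,1,2,3,5}
  0: ok
  1: ✗ unsafe
  2: ok
  3: ok
  5: ok
witness against invariant: c·c → 1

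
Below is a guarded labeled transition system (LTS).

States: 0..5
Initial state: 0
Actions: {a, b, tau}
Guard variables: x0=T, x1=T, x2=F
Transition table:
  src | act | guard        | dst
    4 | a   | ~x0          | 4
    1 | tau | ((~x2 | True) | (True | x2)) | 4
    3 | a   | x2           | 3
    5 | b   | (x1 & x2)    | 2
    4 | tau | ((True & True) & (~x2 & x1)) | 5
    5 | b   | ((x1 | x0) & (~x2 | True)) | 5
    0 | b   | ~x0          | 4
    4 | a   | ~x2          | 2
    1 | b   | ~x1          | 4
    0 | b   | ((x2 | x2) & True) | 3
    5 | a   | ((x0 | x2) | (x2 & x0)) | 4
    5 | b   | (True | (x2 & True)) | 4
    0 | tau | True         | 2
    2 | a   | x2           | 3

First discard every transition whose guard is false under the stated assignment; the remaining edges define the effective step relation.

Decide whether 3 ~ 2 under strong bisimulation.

Answer: BISIMILAR

Analysis:
Bisimulation quotient by refinement:
  π0 = {{0,1,2,3,4,5}}
  π1 = {{0,1},{2,3},{4},{5}}
  π2 = {{0},{1},{2,3},{4},{5}}
stable after 3 split(s): 5 block(s)
3∈{2,3}, 2∈{2,3}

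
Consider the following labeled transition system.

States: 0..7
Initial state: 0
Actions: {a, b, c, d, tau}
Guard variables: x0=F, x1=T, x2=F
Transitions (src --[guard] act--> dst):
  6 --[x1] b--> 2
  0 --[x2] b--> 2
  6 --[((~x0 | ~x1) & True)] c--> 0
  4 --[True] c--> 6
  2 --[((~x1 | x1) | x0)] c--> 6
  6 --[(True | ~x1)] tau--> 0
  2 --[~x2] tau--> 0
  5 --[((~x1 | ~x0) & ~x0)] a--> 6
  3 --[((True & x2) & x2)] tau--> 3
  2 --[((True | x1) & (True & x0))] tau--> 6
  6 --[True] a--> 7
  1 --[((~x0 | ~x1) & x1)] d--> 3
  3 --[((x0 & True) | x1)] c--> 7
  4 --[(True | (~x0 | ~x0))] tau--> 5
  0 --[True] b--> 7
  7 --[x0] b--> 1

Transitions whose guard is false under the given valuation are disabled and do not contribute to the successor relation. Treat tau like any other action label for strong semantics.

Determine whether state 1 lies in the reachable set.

Answer: UNREACHABLE

Analysis:
Guard filter leaves 12 enabled edge(s).
L0 = {0}
L1 = {7}  now seen {0,7}
Reach set: {0,7}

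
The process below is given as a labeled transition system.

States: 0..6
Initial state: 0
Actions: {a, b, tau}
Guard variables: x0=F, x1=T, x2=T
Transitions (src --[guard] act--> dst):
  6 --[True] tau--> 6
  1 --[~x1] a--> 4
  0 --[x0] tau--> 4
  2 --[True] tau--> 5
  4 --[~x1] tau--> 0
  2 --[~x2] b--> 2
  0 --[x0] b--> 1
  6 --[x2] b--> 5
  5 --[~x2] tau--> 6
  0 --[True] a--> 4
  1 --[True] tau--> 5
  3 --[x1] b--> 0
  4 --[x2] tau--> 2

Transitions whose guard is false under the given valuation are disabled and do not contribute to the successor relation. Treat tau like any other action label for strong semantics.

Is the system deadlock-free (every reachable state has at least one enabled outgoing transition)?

Reach set: {0,2,4,5}
  0: a→4  [deg 1]
  2: tau→5  [deg 1]
  4: tau→2  [deg 1]
  5: ∅  [no exit]
Path to 5: a·tau·tau

Answer: DEADLOCK at state 5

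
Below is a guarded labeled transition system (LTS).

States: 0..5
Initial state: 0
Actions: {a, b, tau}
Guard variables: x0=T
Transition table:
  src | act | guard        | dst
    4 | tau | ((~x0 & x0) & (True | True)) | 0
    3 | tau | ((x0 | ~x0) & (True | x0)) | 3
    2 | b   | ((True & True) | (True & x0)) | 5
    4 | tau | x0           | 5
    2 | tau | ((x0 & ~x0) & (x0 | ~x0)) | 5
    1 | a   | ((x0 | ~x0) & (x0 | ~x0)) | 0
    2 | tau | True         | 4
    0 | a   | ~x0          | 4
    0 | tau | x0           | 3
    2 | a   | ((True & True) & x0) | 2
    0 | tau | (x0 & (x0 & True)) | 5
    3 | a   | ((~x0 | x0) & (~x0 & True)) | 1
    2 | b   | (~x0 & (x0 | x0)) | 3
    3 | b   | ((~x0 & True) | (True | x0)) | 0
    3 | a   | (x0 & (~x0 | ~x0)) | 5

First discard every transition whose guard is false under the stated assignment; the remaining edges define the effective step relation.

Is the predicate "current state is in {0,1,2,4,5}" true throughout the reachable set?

Answer: INVARIANT VIOLATED at state 3

Working:
Inv-set: {0,1,2,4,5}
R = {0,3,5}
  0: ✓
  3: ✗ unsafe
  5: ✓
witness against invariant: tau → 3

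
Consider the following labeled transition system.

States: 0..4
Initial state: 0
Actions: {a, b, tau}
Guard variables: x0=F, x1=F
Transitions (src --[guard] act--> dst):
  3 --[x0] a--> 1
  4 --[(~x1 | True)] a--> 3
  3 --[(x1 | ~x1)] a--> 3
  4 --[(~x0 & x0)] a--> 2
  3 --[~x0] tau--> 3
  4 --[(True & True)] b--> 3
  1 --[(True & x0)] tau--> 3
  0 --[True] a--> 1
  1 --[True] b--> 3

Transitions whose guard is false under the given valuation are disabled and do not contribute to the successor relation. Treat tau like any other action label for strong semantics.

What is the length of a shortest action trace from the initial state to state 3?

Breadth-first toward 3:
  Layer 0: {0}
  Layer 1: {1}
  Layer 2: {3}
first hit 3 at d=2 via a·b

Answer: 2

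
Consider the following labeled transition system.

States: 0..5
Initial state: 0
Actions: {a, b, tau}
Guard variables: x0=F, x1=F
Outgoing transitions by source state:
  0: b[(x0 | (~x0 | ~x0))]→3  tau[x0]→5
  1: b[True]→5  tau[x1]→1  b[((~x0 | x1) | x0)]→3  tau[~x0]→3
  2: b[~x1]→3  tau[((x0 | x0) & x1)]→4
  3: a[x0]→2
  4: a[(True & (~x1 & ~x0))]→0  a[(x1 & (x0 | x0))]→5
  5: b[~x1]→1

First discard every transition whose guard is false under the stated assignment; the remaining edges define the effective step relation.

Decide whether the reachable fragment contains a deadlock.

Answer: DEADLOCK at state 3

Analysis:
R = {0,3}
  0: b→3  [deg 1]
  3: ∅  [no exit]
trace reaching 3: b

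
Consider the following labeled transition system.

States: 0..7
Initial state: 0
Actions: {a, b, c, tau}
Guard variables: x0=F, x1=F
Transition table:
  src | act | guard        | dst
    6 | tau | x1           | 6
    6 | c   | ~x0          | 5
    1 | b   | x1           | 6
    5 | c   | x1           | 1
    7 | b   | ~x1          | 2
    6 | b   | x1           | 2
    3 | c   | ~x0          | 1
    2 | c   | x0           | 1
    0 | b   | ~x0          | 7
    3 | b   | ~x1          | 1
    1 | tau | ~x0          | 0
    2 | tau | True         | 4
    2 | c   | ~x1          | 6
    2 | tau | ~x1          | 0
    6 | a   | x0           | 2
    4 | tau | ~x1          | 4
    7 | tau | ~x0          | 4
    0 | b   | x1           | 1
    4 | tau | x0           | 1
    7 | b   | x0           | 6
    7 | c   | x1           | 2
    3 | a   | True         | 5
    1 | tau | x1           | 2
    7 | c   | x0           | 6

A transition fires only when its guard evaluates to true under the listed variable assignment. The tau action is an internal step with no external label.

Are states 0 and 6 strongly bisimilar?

Answer: NOT BISIMILAR

Working:
Compute ~ classes (split until stable):
  round 0: {{0,1,2,3,4,5,6,7}}
  round 1: {{0},{1,4},{2},{3},{5},{6},{7}}
  round 2: {{0},{1},{2},{3},{4},{5},{6},{7}}
Fixed point at round 3; 8 class(es).
0∈{0}, 6∈{6}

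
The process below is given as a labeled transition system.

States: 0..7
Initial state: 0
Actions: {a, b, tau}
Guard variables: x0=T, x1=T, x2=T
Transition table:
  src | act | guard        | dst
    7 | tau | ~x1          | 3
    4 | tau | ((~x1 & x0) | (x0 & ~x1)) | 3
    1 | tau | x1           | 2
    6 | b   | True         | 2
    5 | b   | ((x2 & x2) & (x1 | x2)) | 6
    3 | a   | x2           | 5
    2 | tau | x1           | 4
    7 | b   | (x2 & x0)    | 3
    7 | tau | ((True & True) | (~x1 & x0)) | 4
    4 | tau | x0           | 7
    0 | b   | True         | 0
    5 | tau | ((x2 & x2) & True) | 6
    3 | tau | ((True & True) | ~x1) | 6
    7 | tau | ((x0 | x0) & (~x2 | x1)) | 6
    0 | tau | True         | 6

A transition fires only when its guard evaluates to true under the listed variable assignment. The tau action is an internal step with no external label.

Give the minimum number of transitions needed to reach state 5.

Answer: 6

Trace:
BFS to 5:
  L0 = {0}
  L1 = {6}
  L2 = {2}
  L3 = {4}
  L4 = {7}
  L5 = {3}
  L6 = {5}
5 enters at depth 6; path tau·b·tau·tau·b·a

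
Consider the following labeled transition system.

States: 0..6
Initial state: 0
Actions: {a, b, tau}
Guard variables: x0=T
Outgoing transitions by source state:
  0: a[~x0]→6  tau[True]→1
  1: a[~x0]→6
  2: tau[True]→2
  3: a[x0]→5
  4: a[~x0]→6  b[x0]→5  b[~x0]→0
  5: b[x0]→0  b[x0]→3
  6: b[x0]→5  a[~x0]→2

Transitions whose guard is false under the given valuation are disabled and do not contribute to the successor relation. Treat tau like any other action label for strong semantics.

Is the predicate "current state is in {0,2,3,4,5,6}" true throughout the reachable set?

Answer: INVARIANT VIOLATED at state 1

Trace:
Safe = {0,2,3,4,5,6}
Reach set: {0,1}
  0: ✓
  1: VIOLATES
counterexample path to 1: tau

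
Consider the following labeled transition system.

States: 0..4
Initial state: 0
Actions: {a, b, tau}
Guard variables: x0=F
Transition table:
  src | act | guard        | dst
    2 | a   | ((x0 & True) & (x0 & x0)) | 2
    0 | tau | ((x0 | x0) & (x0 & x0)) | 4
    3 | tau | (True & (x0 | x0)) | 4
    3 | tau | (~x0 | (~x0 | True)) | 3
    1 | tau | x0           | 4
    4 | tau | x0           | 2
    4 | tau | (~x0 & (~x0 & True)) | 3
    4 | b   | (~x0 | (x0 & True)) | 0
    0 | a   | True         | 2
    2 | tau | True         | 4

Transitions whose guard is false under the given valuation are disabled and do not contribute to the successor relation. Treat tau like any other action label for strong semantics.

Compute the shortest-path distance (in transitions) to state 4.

Layered search for 4:
  L0 = {0}
  L1 = {2}
  L2 = {4}
4 enters at depth 2; path a·tau

Answer: 2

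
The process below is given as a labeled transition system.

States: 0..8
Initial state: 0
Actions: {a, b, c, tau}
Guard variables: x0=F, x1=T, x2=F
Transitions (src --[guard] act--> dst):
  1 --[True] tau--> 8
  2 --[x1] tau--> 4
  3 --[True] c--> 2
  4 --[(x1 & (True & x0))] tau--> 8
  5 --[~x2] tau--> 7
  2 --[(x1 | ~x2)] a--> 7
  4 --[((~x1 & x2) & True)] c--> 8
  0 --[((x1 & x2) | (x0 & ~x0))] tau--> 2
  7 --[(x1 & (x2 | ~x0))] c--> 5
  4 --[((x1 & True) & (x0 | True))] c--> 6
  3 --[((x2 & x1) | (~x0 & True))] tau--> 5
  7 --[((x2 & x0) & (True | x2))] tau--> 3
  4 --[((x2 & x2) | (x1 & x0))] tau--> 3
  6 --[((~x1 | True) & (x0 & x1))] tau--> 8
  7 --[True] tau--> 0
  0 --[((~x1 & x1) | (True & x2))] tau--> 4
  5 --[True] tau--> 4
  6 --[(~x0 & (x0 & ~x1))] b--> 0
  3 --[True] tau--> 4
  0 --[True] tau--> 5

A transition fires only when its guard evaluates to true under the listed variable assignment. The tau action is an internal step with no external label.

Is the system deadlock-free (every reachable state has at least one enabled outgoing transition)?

Answer: DEADLOCK at state 6

Analysis:
R = {0,4,5,6,7}
  0: tau→5  [deg 1]
  4: c→6  [deg 1]
  5: tau→4  tau→7  [deg 2]
  6: ∅  [no exit]
  7: c→5  tau→0  [deg 2]
Path to 6: tau·tau·c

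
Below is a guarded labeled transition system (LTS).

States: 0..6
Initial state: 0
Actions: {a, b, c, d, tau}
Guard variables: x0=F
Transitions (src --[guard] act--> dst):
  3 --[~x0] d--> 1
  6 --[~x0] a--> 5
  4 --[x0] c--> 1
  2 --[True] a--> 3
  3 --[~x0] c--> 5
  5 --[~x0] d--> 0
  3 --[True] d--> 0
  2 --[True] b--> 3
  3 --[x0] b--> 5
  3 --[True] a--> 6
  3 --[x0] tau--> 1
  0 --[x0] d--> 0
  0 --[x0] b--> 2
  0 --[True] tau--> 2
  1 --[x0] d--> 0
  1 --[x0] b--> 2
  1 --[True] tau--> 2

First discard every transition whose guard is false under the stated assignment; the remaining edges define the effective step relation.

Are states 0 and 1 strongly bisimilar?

Bisimulation quotient by refinement:
  round 0: {{0,1,2,3,4,5,6}}
  round 1: {{0,1},{2},{3},{4},{5},{6}}
6 equivalence class(es) (converged in 2)
class of 0: {0,1}; class of 1: {0,1}

Answer: BISIMILAR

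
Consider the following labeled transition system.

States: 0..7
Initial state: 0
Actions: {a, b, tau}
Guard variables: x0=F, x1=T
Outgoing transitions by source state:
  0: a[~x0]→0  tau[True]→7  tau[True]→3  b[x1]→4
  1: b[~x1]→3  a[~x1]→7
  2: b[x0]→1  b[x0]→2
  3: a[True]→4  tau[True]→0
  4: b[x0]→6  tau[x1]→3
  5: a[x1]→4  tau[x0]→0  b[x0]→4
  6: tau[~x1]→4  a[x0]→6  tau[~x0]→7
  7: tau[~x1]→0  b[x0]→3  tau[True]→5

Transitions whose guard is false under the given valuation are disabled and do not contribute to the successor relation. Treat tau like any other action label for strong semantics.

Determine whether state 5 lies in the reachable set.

Guard filter leaves 10 enabled edge(s).
L0 = {0}
L1 = {3,4,7}  now seen {0,3,4,7}
L2 = {5}  now seen {0,3,4,5,7}
Reach set: {0,3,4,5,7}
trace reaching 5: tau·tau

Answer: REACHABLE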